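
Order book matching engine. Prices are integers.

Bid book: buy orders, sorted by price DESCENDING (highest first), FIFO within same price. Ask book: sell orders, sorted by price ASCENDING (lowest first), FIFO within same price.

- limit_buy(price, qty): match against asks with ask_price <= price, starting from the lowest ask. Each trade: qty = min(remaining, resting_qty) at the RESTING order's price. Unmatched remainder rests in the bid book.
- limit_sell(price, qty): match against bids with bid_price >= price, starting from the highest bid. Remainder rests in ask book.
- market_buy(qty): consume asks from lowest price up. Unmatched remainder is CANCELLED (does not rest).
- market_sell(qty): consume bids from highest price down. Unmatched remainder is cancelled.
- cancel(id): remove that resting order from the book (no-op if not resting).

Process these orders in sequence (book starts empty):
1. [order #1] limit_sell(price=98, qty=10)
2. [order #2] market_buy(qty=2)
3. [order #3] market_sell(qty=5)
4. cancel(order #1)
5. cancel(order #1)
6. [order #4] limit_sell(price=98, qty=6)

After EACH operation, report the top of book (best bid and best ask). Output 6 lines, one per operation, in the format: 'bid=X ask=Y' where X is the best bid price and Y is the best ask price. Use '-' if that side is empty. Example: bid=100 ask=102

After op 1 [order #1] limit_sell(price=98, qty=10): fills=none; bids=[-] asks=[#1:10@98]
After op 2 [order #2] market_buy(qty=2): fills=#2x#1:2@98; bids=[-] asks=[#1:8@98]
After op 3 [order #3] market_sell(qty=5): fills=none; bids=[-] asks=[#1:8@98]
After op 4 cancel(order #1): fills=none; bids=[-] asks=[-]
After op 5 cancel(order #1): fills=none; bids=[-] asks=[-]
After op 6 [order #4] limit_sell(price=98, qty=6): fills=none; bids=[-] asks=[#4:6@98]

Answer: bid=- ask=98
bid=- ask=98
bid=- ask=98
bid=- ask=-
bid=- ask=-
bid=- ask=98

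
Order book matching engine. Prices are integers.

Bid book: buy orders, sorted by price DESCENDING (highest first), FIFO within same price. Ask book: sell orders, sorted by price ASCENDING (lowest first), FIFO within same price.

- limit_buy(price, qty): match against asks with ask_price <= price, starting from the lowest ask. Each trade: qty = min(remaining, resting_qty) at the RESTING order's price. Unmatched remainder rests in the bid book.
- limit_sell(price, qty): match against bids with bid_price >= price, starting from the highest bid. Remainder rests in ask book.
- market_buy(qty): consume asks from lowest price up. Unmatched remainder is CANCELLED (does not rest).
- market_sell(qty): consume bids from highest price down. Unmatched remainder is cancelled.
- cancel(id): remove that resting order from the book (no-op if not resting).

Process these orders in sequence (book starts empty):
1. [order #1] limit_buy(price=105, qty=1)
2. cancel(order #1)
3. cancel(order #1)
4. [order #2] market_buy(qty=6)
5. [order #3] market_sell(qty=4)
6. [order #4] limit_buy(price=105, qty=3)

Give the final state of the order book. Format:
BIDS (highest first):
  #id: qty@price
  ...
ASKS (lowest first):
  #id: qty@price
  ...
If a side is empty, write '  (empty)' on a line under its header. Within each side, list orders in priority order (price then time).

Answer: BIDS (highest first):
  #4: 3@105
ASKS (lowest first):
  (empty)

Derivation:
After op 1 [order #1] limit_buy(price=105, qty=1): fills=none; bids=[#1:1@105] asks=[-]
After op 2 cancel(order #1): fills=none; bids=[-] asks=[-]
After op 3 cancel(order #1): fills=none; bids=[-] asks=[-]
After op 4 [order #2] market_buy(qty=6): fills=none; bids=[-] asks=[-]
After op 5 [order #3] market_sell(qty=4): fills=none; bids=[-] asks=[-]
After op 6 [order #4] limit_buy(price=105, qty=3): fills=none; bids=[#4:3@105] asks=[-]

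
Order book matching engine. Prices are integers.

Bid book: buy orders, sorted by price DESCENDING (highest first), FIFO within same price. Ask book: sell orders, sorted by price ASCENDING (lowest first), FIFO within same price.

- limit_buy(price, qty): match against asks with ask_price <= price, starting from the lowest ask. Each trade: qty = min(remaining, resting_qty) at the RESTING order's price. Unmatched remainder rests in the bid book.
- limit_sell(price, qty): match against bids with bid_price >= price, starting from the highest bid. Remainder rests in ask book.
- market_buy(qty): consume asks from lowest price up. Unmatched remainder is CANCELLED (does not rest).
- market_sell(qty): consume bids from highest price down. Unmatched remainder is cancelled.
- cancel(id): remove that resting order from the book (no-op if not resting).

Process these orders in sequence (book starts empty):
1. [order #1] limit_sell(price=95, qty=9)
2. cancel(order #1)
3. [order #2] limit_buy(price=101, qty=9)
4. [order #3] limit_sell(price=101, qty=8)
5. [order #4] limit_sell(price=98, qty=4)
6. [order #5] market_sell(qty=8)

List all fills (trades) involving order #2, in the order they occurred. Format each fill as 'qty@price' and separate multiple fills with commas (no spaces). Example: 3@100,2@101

Answer: 8@101,1@101

Derivation:
After op 1 [order #1] limit_sell(price=95, qty=9): fills=none; bids=[-] asks=[#1:9@95]
After op 2 cancel(order #1): fills=none; bids=[-] asks=[-]
After op 3 [order #2] limit_buy(price=101, qty=9): fills=none; bids=[#2:9@101] asks=[-]
After op 4 [order #3] limit_sell(price=101, qty=8): fills=#2x#3:8@101; bids=[#2:1@101] asks=[-]
After op 5 [order #4] limit_sell(price=98, qty=4): fills=#2x#4:1@101; bids=[-] asks=[#4:3@98]
After op 6 [order #5] market_sell(qty=8): fills=none; bids=[-] asks=[#4:3@98]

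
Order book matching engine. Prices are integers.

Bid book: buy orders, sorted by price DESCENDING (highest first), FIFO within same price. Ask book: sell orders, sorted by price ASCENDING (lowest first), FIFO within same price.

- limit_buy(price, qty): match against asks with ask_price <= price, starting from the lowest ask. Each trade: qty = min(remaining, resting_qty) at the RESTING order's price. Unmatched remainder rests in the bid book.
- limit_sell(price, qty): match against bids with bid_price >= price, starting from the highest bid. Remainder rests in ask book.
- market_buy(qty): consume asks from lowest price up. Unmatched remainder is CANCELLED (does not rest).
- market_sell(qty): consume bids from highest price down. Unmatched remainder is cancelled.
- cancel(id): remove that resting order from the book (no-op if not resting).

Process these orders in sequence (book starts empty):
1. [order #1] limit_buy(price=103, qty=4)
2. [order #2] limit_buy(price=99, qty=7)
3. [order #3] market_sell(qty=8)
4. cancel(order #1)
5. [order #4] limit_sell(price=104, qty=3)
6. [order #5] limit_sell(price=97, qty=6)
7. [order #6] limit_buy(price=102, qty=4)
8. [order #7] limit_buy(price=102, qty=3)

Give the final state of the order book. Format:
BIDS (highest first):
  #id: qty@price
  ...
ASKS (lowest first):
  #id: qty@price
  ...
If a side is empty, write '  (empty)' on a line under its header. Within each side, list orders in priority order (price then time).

Answer: BIDS (highest first):
  #6: 1@102
  #7: 3@102
ASKS (lowest first):
  #4: 3@104

Derivation:
After op 1 [order #1] limit_buy(price=103, qty=4): fills=none; bids=[#1:4@103] asks=[-]
After op 2 [order #2] limit_buy(price=99, qty=7): fills=none; bids=[#1:4@103 #2:7@99] asks=[-]
After op 3 [order #3] market_sell(qty=8): fills=#1x#3:4@103 #2x#3:4@99; bids=[#2:3@99] asks=[-]
After op 4 cancel(order #1): fills=none; bids=[#2:3@99] asks=[-]
After op 5 [order #4] limit_sell(price=104, qty=3): fills=none; bids=[#2:3@99] asks=[#4:3@104]
After op 6 [order #5] limit_sell(price=97, qty=6): fills=#2x#5:3@99; bids=[-] asks=[#5:3@97 #4:3@104]
After op 7 [order #6] limit_buy(price=102, qty=4): fills=#6x#5:3@97; bids=[#6:1@102] asks=[#4:3@104]
After op 8 [order #7] limit_buy(price=102, qty=3): fills=none; bids=[#6:1@102 #7:3@102] asks=[#4:3@104]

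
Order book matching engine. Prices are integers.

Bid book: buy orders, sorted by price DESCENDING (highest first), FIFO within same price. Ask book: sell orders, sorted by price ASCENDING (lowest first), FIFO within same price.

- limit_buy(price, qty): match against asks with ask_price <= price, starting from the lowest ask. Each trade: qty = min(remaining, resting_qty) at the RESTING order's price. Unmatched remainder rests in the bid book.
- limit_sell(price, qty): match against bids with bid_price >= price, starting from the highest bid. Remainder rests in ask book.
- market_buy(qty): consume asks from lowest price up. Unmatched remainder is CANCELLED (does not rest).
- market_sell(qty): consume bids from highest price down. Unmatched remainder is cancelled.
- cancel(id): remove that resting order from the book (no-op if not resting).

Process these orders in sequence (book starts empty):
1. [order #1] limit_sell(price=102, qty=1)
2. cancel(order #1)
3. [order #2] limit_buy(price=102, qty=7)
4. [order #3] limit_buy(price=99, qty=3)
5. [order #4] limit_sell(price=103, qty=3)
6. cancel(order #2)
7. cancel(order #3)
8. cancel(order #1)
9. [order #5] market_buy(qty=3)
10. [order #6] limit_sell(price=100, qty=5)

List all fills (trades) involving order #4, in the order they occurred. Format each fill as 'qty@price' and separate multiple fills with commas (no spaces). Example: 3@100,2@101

Answer: 3@103

Derivation:
After op 1 [order #1] limit_sell(price=102, qty=1): fills=none; bids=[-] asks=[#1:1@102]
After op 2 cancel(order #1): fills=none; bids=[-] asks=[-]
After op 3 [order #2] limit_buy(price=102, qty=7): fills=none; bids=[#2:7@102] asks=[-]
After op 4 [order #3] limit_buy(price=99, qty=3): fills=none; bids=[#2:7@102 #3:3@99] asks=[-]
After op 5 [order #4] limit_sell(price=103, qty=3): fills=none; bids=[#2:7@102 #3:3@99] asks=[#4:3@103]
After op 6 cancel(order #2): fills=none; bids=[#3:3@99] asks=[#4:3@103]
After op 7 cancel(order #3): fills=none; bids=[-] asks=[#4:3@103]
After op 8 cancel(order #1): fills=none; bids=[-] asks=[#4:3@103]
After op 9 [order #5] market_buy(qty=3): fills=#5x#4:3@103; bids=[-] asks=[-]
After op 10 [order #6] limit_sell(price=100, qty=5): fills=none; bids=[-] asks=[#6:5@100]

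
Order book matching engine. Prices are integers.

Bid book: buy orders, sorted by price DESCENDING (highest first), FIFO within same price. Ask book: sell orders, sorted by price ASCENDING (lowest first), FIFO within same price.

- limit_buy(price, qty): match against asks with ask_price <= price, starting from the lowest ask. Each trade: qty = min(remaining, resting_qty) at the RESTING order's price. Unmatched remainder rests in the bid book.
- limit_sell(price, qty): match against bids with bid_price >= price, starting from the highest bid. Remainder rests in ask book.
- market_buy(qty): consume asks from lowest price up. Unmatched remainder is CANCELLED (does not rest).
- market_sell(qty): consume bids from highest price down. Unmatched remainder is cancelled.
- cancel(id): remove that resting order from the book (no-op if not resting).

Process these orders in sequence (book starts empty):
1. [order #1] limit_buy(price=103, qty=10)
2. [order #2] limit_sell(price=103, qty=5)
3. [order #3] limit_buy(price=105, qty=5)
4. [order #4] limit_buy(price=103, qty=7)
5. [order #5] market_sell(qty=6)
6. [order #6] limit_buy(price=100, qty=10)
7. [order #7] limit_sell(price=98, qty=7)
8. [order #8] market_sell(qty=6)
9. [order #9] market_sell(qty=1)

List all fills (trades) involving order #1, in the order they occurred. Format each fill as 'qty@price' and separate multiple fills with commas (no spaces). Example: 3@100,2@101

Answer: 5@103,1@103,4@103

Derivation:
After op 1 [order #1] limit_buy(price=103, qty=10): fills=none; bids=[#1:10@103] asks=[-]
After op 2 [order #2] limit_sell(price=103, qty=5): fills=#1x#2:5@103; bids=[#1:5@103] asks=[-]
After op 3 [order #3] limit_buy(price=105, qty=5): fills=none; bids=[#3:5@105 #1:5@103] asks=[-]
After op 4 [order #4] limit_buy(price=103, qty=7): fills=none; bids=[#3:5@105 #1:5@103 #4:7@103] asks=[-]
After op 5 [order #5] market_sell(qty=6): fills=#3x#5:5@105 #1x#5:1@103; bids=[#1:4@103 #4:7@103] asks=[-]
After op 6 [order #6] limit_buy(price=100, qty=10): fills=none; bids=[#1:4@103 #4:7@103 #6:10@100] asks=[-]
After op 7 [order #7] limit_sell(price=98, qty=7): fills=#1x#7:4@103 #4x#7:3@103; bids=[#4:4@103 #6:10@100] asks=[-]
After op 8 [order #8] market_sell(qty=6): fills=#4x#8:4@103 #6x#8:2@100; bids=[#6:8@100] asks=[-]
After op 9 [order #9] market_sell(qty=1): fills=#6x#9:1@100; bids=[#6:7@100] asks=[-]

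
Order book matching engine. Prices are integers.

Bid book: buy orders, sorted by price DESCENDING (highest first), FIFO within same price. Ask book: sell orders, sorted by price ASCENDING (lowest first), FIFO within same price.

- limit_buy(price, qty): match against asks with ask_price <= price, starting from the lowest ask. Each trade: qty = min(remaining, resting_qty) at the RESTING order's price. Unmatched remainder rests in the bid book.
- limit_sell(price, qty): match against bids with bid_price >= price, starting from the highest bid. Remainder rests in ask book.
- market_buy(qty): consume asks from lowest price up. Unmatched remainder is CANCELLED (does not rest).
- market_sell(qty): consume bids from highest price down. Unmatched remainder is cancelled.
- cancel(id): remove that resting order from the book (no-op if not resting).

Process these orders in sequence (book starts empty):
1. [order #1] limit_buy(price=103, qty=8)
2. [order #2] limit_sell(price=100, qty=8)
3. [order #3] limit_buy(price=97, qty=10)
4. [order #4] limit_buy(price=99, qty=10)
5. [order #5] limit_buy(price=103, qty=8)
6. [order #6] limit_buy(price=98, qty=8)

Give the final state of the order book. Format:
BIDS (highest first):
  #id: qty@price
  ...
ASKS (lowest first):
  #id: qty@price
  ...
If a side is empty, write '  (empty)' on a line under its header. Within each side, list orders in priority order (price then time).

After op 1 [order #1] limit_buy(price=103, qty=8): fills=none; bids=[#1:8@103] asks=[-]
After op 2 [order #2] limit_sell(price=100, qty=8): fills=#1x#2:8@103; bids=[-] asks=[-]
After op 3 [order #3] limit_buy(price=97, qty=10): fills=none; bids=[#3:10@97] asks=[-]
After op 4 [order #4] limit_buy(price=99, qty=10): fills=none; bids=[#4:10@99 #3:10@97] asks=[-]
After op 5 [order #5] limit_buy(price=103, qty=8): fills=none; bids=[#5:8@103 #4:10@99 #3:10@97] asks=[-]
After op 6 [order #6] limit_buy(price=98, qty=8): fills=none; bids=[#5:8@103 #4:10@99 #6:8@98 #3:10@97] asks=[-]

Answer: BIDS (highest first):
  #5: 8@103
  #4: 10@99
  #6: 8@98
  #3: 10@97
ASKS (lowest first):
  (empty)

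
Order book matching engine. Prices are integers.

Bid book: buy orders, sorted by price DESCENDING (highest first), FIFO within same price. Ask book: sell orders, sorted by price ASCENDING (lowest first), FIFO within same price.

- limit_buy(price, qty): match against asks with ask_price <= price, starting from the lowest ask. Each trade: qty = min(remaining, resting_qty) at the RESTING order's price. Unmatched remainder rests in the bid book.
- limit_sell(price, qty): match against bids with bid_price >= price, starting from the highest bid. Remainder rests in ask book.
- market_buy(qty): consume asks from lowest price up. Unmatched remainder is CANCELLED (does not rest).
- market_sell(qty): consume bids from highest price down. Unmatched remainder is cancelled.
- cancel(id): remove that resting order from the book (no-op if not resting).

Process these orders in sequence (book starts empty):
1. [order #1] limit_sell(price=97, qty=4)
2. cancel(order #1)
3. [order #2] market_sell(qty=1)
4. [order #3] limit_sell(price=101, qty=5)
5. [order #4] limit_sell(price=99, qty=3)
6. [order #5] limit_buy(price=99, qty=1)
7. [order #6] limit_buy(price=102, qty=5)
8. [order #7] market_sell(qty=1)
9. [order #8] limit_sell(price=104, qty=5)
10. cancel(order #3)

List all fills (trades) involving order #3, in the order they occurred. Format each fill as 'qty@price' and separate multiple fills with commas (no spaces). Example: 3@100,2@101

Answer: 3@101

Derivation:
After op 1 [order #1] limit_sell(price=97, qty=4): fills=none; bids=[-] asks=[#1:4@97]
After op 2 cancel(order #1): fills=none; bids=[-] asks=[-]
After op 3 [order #2] market_sell(qty=1): fills=none; bids=[-] asks=[-]
After op 4 [order #3] limit_sell(price=101, qty=5): fills=none; bids=[-] asks=[#3:5@101]
After op 5 [order #4] limit_sell(price=99, qty=3): fills=none; bids=[-] asks=[#4:3@99 #3:5@101]
After op 6 [order #5] limit_buy(price=99, qty=1): fills=#5x#4:1@99; bids=[-] asks=[#4:2@99 #3:5@101]
After op 7 [order #6] limit_buy(price=102, qty=5): fills=#6x#4:2@99 #6x#3:3@101; bids=[-] asks=[#3:2@101]
After op 8 [order #7] market_sell(qty=1): fills=none; bids=[-] asks=[#3:2@101]
After op 9 [order #8] limit_sell(price=104, qty=5): fills=none; bids=[-] asks=[#3:2@101 #8:5@104]
After op 10 cancel(order #3): fills=none; bids=[-] asks=[#8:5@104]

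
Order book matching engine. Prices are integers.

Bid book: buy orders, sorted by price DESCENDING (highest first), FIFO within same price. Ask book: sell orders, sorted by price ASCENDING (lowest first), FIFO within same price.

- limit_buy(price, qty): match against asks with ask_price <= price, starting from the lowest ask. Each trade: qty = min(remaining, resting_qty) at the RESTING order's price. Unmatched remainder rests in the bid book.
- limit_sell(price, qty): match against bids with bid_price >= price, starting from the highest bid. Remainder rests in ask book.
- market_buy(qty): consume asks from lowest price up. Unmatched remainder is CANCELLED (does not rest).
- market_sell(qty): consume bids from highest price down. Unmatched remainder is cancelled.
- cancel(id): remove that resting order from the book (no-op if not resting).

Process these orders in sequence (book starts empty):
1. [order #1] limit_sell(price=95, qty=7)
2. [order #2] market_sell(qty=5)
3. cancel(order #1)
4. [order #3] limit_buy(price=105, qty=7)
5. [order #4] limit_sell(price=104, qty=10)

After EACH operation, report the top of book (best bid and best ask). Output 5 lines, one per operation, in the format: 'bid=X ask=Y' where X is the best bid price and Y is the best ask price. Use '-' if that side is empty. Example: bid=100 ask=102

Answer: bid=- ask=95
bid=- ask=95
bid=- ask=-
bid=105 ask=-
bid=- ask=104

Derivation:
After op 1 [order #1] limit_sell(price=95, qty=7): fills=none; bids=[-] asks=[#1:7@95]
After op 2 [order #2] market_sell(qty=5): fills=none; bids=[-] asks=[#1:7@95]
After op 3 cancel(order #1): fills=none; bids=[-] asks=[-]
After op 4 [order #3] limit_buy(price=105, qty=7): fills=none; bids=[#3:7@105] asks=[-]
After op 5 [order #4] limit_sell(price=104, qty=10): fills=#3x#4:7@105; bids=[-] asks=[#4:3@104]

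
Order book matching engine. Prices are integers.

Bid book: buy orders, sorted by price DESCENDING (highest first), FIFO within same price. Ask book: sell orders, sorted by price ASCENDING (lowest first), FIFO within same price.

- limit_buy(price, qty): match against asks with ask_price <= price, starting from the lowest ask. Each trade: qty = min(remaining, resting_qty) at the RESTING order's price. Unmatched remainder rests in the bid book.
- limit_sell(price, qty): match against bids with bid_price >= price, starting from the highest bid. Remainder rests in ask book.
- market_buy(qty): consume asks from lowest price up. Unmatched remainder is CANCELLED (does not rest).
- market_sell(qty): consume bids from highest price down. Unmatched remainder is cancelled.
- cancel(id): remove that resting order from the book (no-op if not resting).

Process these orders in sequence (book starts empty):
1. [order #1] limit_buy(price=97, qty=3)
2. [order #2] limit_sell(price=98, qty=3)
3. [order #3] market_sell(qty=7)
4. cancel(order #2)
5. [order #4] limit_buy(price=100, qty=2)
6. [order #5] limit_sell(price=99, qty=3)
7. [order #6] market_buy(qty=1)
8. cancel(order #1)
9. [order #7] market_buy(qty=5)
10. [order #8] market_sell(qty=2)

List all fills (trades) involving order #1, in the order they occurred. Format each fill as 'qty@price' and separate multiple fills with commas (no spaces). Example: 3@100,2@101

After op 1 [order #1] limit_buy(price=97, qty=3): fills=none; bids=[#1:3@97] asks=[-]
After op 2 [order #2] limit_sell(price=98, qty=3): fills=none; bids=[#1:3@97] asks=[#2:3@98]
After op 3 [order #3] market_sell(qty=7): fills=#1x#3:3@97; bids=[-] asks=[#2:3@98]
After op 4 cancel(order #2): fills=none; bids=[-] asks=[-]
After op 5 [order #4] limit_buy(price=100, qty=2): fills=none; bids=[#4:2@100] asks=[-]
After op 6 [order #5] limit_sell(price=99, qty=3): fills=#4x#5:2@100; bids=[-] asks=[#5:1@99]
After op 7 [order #6] market_buy(qty=1): fills=#6x#5:1@99; bids=[-] asks=[-]
After op 8 cancel(order #1): fills=none; bids=[-] asks=[-]
After op 9 [order #7] market_buy(qty=5): fills=none; bids=[-] asks=[-]
After op 10 [order #8] market_sell(qty=2): fills=none; bids=[-] asks=[-]

Answer: 3@97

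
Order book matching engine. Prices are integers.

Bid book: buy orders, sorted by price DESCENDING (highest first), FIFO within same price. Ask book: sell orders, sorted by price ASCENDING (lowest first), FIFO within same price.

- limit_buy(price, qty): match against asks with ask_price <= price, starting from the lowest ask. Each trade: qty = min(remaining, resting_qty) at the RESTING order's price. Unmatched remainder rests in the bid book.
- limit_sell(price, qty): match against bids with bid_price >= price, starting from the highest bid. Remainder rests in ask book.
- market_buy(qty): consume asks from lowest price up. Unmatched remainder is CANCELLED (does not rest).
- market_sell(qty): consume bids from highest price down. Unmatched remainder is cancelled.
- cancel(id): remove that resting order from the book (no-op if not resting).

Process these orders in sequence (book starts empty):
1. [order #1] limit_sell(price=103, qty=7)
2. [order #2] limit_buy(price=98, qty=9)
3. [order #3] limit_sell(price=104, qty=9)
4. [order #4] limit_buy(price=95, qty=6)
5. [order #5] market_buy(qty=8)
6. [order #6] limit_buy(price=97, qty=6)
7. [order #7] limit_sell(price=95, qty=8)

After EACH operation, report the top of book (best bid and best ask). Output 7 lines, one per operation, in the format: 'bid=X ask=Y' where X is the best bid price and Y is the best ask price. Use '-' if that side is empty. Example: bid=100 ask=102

After op 1 [order #1] limit_sell(price=103, qty=7): fills=none; bids=[-] asks=[#1:7@103]
After op 2 [order #2] limit_buy(price=98, qty=9): fills=none; bids=[#2:9@98] asks=[#1:7@103]
After op 3 [order #3] limit_sell(price=104, qty=9): fills=none; bids=[#2:9@98] asks=[#1:7@103 #3:9@104]
After op 4 [order #4] limit_buy(price=95, qty=6): fills=none; bids=[#2:9@98 #4:6@95] asks=[#1:7@103 #3:9@104]
After op 5 [order #5] market_buy(qty=8): fills=#5x#1:7@103 #5x#3:1@104; bids=[#2:9@98 #4:6@95] asks=[#3:8@104]
After op 6 [order #6] limit_buy(price=97, qty=6): fills=none; bids=[#2:9@98 #6:6@97 #4:6@95] asks=[#3:8@104]
After op 7 [order #7] limit_sell(price=95, qty=8): fills=#2x#7:8@98; bids=[#2:1@98 #6:6@97 #4:6@95] asks=[#3:8@104]

Answer: bid=- ask=103
bid=98 ask=103
bid=98 ask=103
bid=98 ask=103
bid=98 ask=104
bid=98 ask=104
bid=98 ask=104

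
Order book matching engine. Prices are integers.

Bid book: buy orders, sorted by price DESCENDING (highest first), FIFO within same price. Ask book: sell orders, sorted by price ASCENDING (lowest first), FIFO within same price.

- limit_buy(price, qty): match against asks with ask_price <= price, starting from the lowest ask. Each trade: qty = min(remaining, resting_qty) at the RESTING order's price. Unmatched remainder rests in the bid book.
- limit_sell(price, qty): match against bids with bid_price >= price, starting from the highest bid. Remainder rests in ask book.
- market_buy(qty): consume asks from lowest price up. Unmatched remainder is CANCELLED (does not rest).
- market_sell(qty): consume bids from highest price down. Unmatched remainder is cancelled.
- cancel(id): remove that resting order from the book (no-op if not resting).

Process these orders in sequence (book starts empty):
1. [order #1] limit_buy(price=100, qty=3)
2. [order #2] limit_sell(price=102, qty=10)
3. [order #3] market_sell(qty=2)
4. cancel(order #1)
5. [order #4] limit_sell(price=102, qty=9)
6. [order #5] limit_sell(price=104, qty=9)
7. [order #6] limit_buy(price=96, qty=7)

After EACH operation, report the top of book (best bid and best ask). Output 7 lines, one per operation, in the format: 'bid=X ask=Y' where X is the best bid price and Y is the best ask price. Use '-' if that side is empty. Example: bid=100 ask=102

After op 1 [order #1] limit_buy(price=100, qty=3): fills=none; bids=[#1:3@100] asks=[-]
After op 2 [order #2] limit_sell(price=102, qty=10): fills=none; bids=[#1:3@100] asks=[#2:10@102]
After op 3 [order #3] market_sell(qty=2): fills=#1x#3:2@100; bids=[#1:1@100] asks=[#2:10@102]
After op 4 cancel(order #1): fills=none; bids=[-] asks=[#2:10@102]
After op 5 [order #4] limit_sell(price=102, qty=9): fills=none; bids=[-] asks=[#2:10@102 #4:9@102]
After op 6 [order #5] limit_sell(price=104, qty=9): fills=none; bids=[-] asks=[#2:10@102 #4:9@102 #5:9@104]
After op 7 [order #6] limit_buy(price=96, qty=7): fills=none; bids=[#6:7@96] asks=[#2:10@102 #4:9@102 #5:9@104]

Answer: bid=100 ask=-
bid=100 ask=102
bid=100 ask=102
bid=- ask=102
bid=- ask=102
bid=- ask=102
bid=96 ask=102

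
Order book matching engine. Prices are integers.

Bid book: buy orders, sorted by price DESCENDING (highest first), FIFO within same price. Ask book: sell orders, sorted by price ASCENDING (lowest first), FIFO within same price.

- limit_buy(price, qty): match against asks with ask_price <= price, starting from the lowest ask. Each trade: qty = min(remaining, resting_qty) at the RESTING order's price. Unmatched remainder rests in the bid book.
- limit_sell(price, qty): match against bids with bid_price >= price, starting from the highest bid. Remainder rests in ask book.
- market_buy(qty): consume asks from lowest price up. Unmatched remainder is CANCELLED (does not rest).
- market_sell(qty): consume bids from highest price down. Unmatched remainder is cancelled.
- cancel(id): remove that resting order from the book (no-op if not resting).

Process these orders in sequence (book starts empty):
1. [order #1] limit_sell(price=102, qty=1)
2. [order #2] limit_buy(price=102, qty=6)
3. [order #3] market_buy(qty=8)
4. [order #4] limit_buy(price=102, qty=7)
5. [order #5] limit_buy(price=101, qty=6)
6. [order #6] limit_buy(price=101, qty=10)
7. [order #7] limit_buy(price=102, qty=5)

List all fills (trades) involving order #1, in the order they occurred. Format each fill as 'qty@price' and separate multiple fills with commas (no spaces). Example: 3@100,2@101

Answer: 1@102

Derivation:
After op 1 [order #1] limit_sell(price=102, qty=1): fills=none; bids=[-] asks=[#1:1@102]
After op 2 [order #2] limit_buy(price=102, qty=6): fills=#2x#1:1@102; bids=[#2:5@102] asks=[-]
After op 3 [order #3] market_buy(qty=8): fills=none; bids=[#2:5@102] asks=[-]
After op 4 [order #4] limit_buy(price=102, qty=7): fills=none; bids=[#2:5@102 #4:7@102] asks=[-]
After op 5 [order #5] limit_buy(price=101, qty=6): fills=none; bids=[#2:5@102 #4:7@102 #5:6@101] asks=[-]
After op 6 [order #6] limit_buy(price=101, qty=10): fills=none; bids=[#2:5@102 #4:7@102 #5:6@101 #6:10@101] asks=[-]
After op 7 [order #7] limit_buy(price=102, qty=5): fills=none; bids=[#2:5@102 #4:7@102 #7:5@102 #5:6@101 #6:10@101] asks=[-]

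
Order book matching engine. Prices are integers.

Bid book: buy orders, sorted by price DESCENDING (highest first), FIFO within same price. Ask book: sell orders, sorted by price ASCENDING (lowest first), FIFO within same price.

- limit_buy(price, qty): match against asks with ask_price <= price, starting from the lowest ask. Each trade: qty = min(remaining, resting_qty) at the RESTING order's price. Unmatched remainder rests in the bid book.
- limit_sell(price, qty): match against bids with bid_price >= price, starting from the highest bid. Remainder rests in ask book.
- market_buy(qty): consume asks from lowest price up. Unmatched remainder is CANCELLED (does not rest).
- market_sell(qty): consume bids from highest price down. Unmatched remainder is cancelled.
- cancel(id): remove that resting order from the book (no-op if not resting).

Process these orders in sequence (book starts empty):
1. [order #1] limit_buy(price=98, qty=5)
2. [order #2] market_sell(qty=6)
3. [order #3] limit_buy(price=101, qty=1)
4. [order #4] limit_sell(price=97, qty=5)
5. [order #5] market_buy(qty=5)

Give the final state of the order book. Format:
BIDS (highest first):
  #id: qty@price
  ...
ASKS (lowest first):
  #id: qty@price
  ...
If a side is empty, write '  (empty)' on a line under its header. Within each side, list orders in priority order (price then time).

After op 1 [order #1] limit_buy(price=98, qty=5): fills=none; bids=[#1:5@98] asks=[-]
After op 2 [order #2] market_sell(qty=6): fills=#1x#2:5@98; bids=[-] asks=[-]
After op 3 [order #3] limit_buy(price=101, qty=1): fills=none; bids=[#3:1@101] asks=[-]
After op 4 [order #4] limit_sell(price=97, qty=5): fills=#3x#4:1@101; bids=[-] asks=[#4:4@97]
After op 5 [order #5] market_buy(qty=5): fills=#5x#4:4@97; bids=[-] asks=[-]

Answer: BIDS (highest first):
  (empty)
ASKS (lowest first):
  (empty)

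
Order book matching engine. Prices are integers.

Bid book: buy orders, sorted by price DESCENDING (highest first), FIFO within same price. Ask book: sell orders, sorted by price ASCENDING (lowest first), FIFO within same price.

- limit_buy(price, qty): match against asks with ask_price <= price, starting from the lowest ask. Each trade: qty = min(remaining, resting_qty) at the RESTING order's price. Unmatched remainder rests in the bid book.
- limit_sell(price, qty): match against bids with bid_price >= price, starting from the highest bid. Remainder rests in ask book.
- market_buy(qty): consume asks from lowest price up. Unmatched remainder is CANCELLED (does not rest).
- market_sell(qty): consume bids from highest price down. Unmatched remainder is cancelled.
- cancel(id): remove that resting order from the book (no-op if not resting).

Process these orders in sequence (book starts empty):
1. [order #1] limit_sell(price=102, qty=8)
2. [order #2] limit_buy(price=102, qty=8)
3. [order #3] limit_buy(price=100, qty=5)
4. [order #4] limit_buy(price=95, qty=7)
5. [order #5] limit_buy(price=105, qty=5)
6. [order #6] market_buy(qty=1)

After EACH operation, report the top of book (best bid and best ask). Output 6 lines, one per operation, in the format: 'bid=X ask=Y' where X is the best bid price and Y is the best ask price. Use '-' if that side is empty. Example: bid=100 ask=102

After op 1 [order #1] limit_sell(price=102, qty=8): fills=none; bids=[-] asks=[#1:8@102]
After op 2 [order #2] limit_buy(price=102, qty=8): fills=#2x#1:8@102; bids=[-] asks=[-]
After op 3 [order #3] limit_buy(price=100, qty=5): fills=none; bids=[#3:5@100] asks=[-]
After op 4 [order #4] limit_buy(price=95, qty=7): fills=none; bids=[#3:5@100 #4:7@95] asks=[-]
After op 5 [order #5] limit_buy(price=105, qty=5): fills=none; bids=[#5:5@105 #3:5@100 #4:7@95] asks=[-]
After op 6 [order #6] market_buy(qty=1): fills=none; bids=[#5:5@105 #3:5@100 #4:7@95] asks=[-]

Answer: bid=- ask=102
bid=- ask=-
bid=100 ask=-
bid=100 ask=-
bid=105 ask=-
bid=105 ask=-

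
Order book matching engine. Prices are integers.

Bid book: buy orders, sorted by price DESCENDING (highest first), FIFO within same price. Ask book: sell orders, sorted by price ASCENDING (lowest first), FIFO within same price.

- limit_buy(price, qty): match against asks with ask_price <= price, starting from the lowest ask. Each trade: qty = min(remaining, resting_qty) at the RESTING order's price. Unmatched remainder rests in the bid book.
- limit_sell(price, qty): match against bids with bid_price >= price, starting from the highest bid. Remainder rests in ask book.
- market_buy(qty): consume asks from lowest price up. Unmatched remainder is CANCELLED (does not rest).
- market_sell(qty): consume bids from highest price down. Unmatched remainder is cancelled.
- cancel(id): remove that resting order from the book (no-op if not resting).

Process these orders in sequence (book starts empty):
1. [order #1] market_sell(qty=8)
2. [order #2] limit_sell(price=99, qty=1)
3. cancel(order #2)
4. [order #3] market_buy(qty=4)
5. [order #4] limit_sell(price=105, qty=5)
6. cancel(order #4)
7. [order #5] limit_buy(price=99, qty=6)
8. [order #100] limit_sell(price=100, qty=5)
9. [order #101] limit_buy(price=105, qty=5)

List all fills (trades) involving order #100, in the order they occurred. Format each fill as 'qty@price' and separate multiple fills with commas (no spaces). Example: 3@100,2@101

After op 1 [order #1] market_sell(qty=8): fills=none; bids=[-] asks=[-]
After op 2 [order #2] limit_sell(price=99, qty=1): fills=none; bids=[-] asks=[#2:1@99]
After op 3 cancel(order #2): fills=none; bids=[-] asks=[-]
After op 4 [order #3] market_buy(qty=4): fills=none; bids=[-] asks=[-]
After op 5 [order #4] limit_sell(price=105, qty=5): fills=none; bids=[-] asks=[#4:5@105]
After op 6 cancel(order #4): fills=none; bids=[-] asks=[-]
After op 7 [order #5] limit_buy(price=99, qty=6): fills=none; bids=[#5:6@99] asks=[-]
After op 8 [order #100] limit_sell(price=100, qty=5): fills=none; bids=[#5:6@99] asks=[#100:5@100]
After op 9 [order #101] limit_buy(price=105, qty=5): fills=#101x#100:5@100; bids=[#5:6@99] asks=[-]

Answer: 5@100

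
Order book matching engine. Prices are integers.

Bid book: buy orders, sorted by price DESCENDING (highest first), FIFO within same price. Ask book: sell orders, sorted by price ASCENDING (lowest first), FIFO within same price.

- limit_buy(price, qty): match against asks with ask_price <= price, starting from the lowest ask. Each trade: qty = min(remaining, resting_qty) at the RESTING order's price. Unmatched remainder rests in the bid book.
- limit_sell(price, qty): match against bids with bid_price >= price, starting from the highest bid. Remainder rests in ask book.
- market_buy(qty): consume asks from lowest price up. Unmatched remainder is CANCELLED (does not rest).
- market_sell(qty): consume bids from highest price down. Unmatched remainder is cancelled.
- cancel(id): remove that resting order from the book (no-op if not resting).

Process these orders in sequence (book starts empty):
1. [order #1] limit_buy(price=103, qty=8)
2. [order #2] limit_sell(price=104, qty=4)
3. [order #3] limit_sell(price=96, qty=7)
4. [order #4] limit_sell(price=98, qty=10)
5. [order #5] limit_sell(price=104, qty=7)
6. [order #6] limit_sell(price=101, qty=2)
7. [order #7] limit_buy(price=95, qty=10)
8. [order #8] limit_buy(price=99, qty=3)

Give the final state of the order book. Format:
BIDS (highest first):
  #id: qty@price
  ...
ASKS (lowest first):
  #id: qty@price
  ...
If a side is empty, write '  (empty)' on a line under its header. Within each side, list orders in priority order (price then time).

Answer: BIDS (highest first):
  #7: 10@95
ASKS (lowest first):
  #4: 6@98
  #6: 2@101
  #2: 4@104
  #5: 7@104

Derivation:
After op 1 [order #1] limit_buy(price=103, qty=8): fills=none; bids=[#1:8@103] asks=[-]
After op 2 [order #2] limit_sell(price=104, qty=4): fills=none; bids=[#1:8@103] asks=[#2:4@104]
After op 3 [order #3] limit_sell(price=96, qty=7): fills=#1x#3:7@103; bids=[#1:1@103] asks=[#2:4@104]
After op 4 [order #4] limit_sell(price=98, qty=10): fills=#1x#4:1@103; bids=[-] asks=[#4:9@98 #2:4@104]
After op 5 [order #5] limit_sell(price=104, qty=7): fills=none; bids=[-] asks=[#4:9@98 #2:4@104 #5:7@104]
After op 6 [order #6] limit_sell(price=101, qty=2): fills=none; bids=[-] asks=[#4:9@98 #6:2@101 #2:4@104 #5:7@104]
After op 7 [order #7] limit_buy(price=95, qty=10): fills=none; bids=[#7:10@95] asks=[#4:9@98 #6:2@101 #2:4@104 #5:7@104]
After op 8 [order #8] limit_buy(price=99, qty=3): fills=#8x#4:3@98; bids=[#7:10@95] asks=[#4:6@98 #6:2@101 #2:4@104 #5:7@104]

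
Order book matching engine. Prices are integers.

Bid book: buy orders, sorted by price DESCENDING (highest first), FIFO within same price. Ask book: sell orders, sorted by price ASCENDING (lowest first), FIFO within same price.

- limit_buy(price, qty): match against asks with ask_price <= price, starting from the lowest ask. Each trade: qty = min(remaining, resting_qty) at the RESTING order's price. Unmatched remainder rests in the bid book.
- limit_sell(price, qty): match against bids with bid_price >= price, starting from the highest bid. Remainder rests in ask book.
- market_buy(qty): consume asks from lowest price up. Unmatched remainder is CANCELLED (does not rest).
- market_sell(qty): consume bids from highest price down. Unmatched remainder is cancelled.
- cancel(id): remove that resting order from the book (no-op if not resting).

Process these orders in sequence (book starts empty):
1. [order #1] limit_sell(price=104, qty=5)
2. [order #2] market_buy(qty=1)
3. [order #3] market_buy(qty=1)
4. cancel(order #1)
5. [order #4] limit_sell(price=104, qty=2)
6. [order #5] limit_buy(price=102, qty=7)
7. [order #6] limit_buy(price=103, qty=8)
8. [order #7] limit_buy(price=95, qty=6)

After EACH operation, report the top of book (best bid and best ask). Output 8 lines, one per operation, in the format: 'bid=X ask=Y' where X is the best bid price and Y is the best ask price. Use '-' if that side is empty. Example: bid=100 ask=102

After op 1 [order #1] limit_sell(price=104, qty=5): fills=none; bids=[-] asks=[#1:5@104]
After op 2 [order #2] market_buy(qty=1): fills=#2x#1:1@104; bids=[-] asks=[#1:4@104]
After op 3 [order #3] market_buy(qty=1): fills=#3x#1:1@104; bids=[-] asks=[#1:3@104]
After op 4 cancel(order #1): fills=none; bids=[-] asks=[-]
After op 5 [order #4] limit_sell(price=104, qty=2): fills=none; bids=[-] asks=[#4:2@104]
After op 6 [order #5] limit_buy(price=102, qty=7): fills=none; bids=[#5:7@102] asks=[#4:2@104]
After op 7 [order #6] limit_buy(price=103, qty=8): fills=none; bids=[#6:8@103 #5:7@102] asks=[#4:2@104]
After op 8 [order #7] limit_buy(price=95, qty=6): fills=none; bids=[#6:8@103 #5:7@102 #7:6@95] asks=[#4:2@104]

Answer: bid=- ask=104
bid=- ask=104
bid=- ask=104
bid=- ask=-
bid=- ask=104
bid=102 ask=104
bid=103 ask=104
bid=103 ask=104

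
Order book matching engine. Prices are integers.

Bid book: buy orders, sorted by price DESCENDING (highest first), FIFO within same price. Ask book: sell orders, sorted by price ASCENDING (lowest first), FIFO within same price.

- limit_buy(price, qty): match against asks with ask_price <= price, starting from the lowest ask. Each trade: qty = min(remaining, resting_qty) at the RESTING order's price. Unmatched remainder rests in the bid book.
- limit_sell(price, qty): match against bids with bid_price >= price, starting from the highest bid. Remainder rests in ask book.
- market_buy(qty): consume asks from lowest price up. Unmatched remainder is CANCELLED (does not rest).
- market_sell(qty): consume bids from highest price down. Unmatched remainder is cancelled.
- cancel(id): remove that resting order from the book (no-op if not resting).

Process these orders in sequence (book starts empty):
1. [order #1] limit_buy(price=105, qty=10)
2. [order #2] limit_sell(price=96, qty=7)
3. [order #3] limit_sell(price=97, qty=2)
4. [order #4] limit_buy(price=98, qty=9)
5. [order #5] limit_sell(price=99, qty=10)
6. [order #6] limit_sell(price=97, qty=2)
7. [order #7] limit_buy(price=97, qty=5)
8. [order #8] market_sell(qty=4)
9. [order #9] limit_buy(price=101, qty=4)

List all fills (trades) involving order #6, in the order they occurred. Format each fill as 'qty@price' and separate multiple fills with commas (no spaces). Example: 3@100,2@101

Answer: 2@98

Derivation:
After op 1 [order #1] limit_buy(price=105, qty=10): fills=none; bids=[#1:10@105] asks=[-]
After op 2 [order #2] limit_sell(price=96, qty=7): fills=#1x#2:7@105; bids=[#1:3@105] asks=[-]
After op 3 [order #3] limit_sell(price=97, qty=2): fills=#1x#3:2@105; bids=[#1:1@105] asks=[-]
After op 4 [order #4] limit_buy(price=98, qty=9): fills=none; bids=[#1:1@105 #4:9@98] asks=[-]
After op 5 [order #5] limit_sell(price=99, qty=10): fills=#1x#5:1@105; bids=[#4:9@98] asks=[#5:9@99]
After op 6 [order #6] limit_sell(price=97, qty=2): fills=#4x#6:2@98; bids=[#4:7@98] asks=[#5:9@99]
After op 7 [order #7] limit_buy(price=97, qty=5): fills=none; bids=[#4:7@98 #7:5@97] asks=[#5:9@99]
After op 8 [order #8] market_sell(qty=4): fills=#4x#8:4@98; bids=[#4:3@98 #7:5@97] asks=[#5:9@99]
After op 9 [order #9] limit_buy(price=101, qty=4): fills=#9x#5:4@99; bids=[#4:3@98 #7:5@97] asks=[#5:5@99]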